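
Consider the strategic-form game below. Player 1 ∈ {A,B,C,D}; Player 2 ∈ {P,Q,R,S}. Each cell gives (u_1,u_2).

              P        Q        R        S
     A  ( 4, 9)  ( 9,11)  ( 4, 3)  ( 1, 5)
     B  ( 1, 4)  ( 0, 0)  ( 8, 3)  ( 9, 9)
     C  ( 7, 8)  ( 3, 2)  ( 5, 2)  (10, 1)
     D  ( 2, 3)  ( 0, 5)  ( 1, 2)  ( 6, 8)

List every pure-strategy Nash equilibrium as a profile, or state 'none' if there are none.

NE set: (A,Q), (C,P)

(A,P): not NE [P1→C gives 7>4; P2→Q gives 11>9]
(A,Q): NE
(A,R): not NE [P1→B gives 8>4; P2→Q gives 11>3]
(A,S): not NE [P1→C gives 10>1; P2→Q gives 11>5]
(B,P): not NE [P1→C gives 7>1; P2→S gives 9>4]
(B,Q): not NE [P1→A gives 9>0; P2→S gives 9>0]
(B,R): not NE [P2→S gives 9>3]
(B,S): not NE [P1→C gives 10>9]
(C,P): NE
(C,Q): not NE [P1→A gives 9>3; P2→P gives 8>2]
(C,R): not NE [P1→B gives 8>5; P2→P gives 8>2]
(C,S): not NE [P2→P gives 8>1]
(D,P): not NE [P1→C gives 7>2; P2→S gives 8>3]
(D,Q): not NE [P1→A gives 9>0; P2→S gives 8>5]
(D,R): not NE [P1→B gives 8>1; P2→S gives 8>2]
(D,S): not NE [P1→C gives 10>6]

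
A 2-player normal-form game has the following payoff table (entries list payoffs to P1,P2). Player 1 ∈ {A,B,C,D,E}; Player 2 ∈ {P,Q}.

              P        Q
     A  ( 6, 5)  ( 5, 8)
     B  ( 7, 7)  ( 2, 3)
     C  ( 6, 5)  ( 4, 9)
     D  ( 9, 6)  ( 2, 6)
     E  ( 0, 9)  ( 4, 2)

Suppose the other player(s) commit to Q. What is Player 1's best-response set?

u_1(A vs Q) = 5
u_1(B vs Q) = 2
u_1(C vs Q) = 4
u_1(D vs Q) = 2
u_1(E vs Q) = 4
max payoff 5 at {A}

BR_1 = {A}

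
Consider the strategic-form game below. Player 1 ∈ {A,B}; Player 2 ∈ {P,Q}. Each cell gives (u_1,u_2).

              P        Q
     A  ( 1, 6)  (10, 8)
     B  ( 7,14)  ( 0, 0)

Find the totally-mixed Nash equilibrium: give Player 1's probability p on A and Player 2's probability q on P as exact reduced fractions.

P1 mixes 7/8 on A; P2 mixes 5/8 on P

P1 indiff ⇒ q·1+(1-q)·10 = q·7+(1-q)·0 ⇒ q(-6) = (1-q)(-10) ⇒ q = 5/8
P2 indiff ⇒ p·6+(1-p)·14 = p·8+(1-p)·0 ⇒ p(-2) = (1-p)(-14) ⇒ p = 7/8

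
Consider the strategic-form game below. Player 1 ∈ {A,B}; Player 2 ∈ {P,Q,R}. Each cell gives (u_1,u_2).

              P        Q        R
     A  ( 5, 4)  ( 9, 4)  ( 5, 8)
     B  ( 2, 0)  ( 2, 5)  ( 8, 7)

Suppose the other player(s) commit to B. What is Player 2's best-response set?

BR_2 = {R}

u_2(P vs B) = 0
u_2(Q vs B) = 5
u_2(R vs B) = 7
max payoff 7 at {R}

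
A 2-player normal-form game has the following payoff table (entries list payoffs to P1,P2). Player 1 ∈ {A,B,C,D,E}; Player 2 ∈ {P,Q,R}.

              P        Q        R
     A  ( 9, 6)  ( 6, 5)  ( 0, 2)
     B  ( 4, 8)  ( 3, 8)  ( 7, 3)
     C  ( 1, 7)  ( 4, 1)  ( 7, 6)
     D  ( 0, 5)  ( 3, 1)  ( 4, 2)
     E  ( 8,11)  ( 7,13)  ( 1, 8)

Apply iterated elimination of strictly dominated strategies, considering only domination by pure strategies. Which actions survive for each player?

IESDS → P1:{A,E} P2:{P,Q}

P1 drop D (C beats it: P:1>0 Q:4>3 R:7>4)
P2 drop R (P beats it: A:6>2 B:8>3 C:7>6 E:11>8)
P1 drop B (A beats it: P:9>4 Q:6>3)
P1 drop C (A beats it: P:9>1 Q:6>4)
P1→{A,E} P2→{P,Q}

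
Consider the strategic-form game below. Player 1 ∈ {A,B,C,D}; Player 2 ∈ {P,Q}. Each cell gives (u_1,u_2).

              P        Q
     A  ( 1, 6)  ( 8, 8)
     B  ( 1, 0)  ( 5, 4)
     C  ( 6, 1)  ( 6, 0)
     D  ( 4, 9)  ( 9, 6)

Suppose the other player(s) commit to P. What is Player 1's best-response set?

u_1(A vs P) = 1
u_1(B vs P) = 1
u_1(C vs P) = 6
u_1(D vs P) = 4
max payoff 6 at {C}

P1 best: {C}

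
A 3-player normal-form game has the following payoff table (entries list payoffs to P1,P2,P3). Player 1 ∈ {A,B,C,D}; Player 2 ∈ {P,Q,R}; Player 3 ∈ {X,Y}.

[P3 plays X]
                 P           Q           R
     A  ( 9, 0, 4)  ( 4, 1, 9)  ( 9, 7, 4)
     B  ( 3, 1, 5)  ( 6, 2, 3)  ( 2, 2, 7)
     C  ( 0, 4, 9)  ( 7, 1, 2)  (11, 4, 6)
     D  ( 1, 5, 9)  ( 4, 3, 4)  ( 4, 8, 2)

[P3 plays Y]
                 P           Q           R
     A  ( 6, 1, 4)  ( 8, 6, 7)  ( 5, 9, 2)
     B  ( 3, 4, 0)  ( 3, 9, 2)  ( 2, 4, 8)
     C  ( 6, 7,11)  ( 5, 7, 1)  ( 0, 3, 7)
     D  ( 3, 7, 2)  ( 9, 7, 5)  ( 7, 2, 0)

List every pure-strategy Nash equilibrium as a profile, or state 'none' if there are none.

(A,P,X): not NE [P2→R gives 7>0]
(A,P,Y): not NE [P2→R gives 9>1]
(A,Q,X): not NE [P1→C gives 7>4; P2→R gives 7>1]
(A,Q,Y): not NE [P1→D gives 9>8; P2→R gives 9>6; P3→X gives 9>7]
(A,R,X): not NE [P1→C gives 11>9]
(A,R,Y): not NE [P1→D gives 7>5; P3→X gives 4>2]
(B,P,X): not NE [P1→A gives 9>3; P2→R gives 2>1]
(B,P,Y): not NE [P1→C gives 6>3; P2→Q gives 9>4; P3→X gives 5>0]
(B,Q,X): not NE [P1→C gives 7>6]
(B,Q,Y): not NE [P1→D gives 9>3; P3→X gives 3>2]
(B,R,X): not NE [P1→C gives 11>2; P3→Y gives 8>7]
(B,R,Y): not NE [P1→D gives 7>2; P2→Q gives 9>4]
(C,P,X): not NE [P1→A gives 9>0; P3→Y gives 11>9]
(C,P,Y): NE
(C,Q,X): not NE [P2→R gives 4>1]
(C,Q,Y): not NE [P1→D gives 9>5; P3→X gives 2>1]
(C,R,X): not NE [P3→Y gives 7>6]
(C,R,Y): not NE [P1→D gives 7>0; P2→Q gives 7>3]
(D,P,X): not NE [P1→A gives 9>1; P2→R gives 8>5]
(D,P,Y): not NE [P1→C gives 6>3; P3→X gives 9>2]
(D,Q,X): not NE [P1→C gives 7>4; P2→R gives 8>3; P3→Y gives 5>4]
(D,Q,Y): NE
(D,R,X): not NE [P1→C gives 11>4]
(D,R,Y): not NE [P2→Q gives 7>2; P3→X gives 2>0]

Nash profiles: (C,P,Y), (D,Q,Y)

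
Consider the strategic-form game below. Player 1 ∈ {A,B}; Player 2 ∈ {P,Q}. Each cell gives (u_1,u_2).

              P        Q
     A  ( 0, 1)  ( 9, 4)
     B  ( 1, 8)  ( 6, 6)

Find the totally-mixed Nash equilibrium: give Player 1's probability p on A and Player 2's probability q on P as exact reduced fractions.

P1 indiff ⇒ q·0+(1-q)·9 = q·1+(1-q)·6 ⇒ q(-1) = (1-q)(-3) ⇒ q = 3/4
P2 indiff ⇒ p·1+(1-p)·8 = p·4+(1-p)·6 ⇒ p(-3) = (1-p)(-2) ⇒ p = 2/5

p=2/5, q=3/4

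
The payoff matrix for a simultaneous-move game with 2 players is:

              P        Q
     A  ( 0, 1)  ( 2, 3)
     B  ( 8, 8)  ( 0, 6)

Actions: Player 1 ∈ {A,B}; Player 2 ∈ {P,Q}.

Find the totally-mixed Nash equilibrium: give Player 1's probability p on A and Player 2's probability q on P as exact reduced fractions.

P1 indiff ⇒ q·0+(1-q)·2 = q·8+(1-q)·0 ⇒ q(-8) = (1-q)(-2) ⇒ q = 1/5
P2 indiff ⇒ p·1+(1-p)·8 = p·3+(1-p)·6 ⇒ p(-2) = (1-p)(-2) ⇒ p = 1/2

p=1/2, q=1/5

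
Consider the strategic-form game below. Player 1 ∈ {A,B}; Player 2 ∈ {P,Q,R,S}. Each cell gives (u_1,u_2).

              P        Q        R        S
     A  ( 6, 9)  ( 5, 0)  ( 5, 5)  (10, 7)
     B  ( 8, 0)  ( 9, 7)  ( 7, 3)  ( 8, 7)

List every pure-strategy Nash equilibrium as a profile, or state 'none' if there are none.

(A,P): not NE [P1→B gives 8>6]
(A,Q): not NE [P1→B gives 9>5; P2→P gives 9>0]
(A,R): not NE [P1→B gives 7>5; P2→P gives 9>5]
(A,S): not NE [P2→P gives 9>7]
(B,P): not NE [P2→S gives 7>0]
(B,Q): NE
(B,R): not NE [P2→S gives 7>3]
(B,S): not NE [P1→A gives 10>8]

PSNE = {(B,Q)}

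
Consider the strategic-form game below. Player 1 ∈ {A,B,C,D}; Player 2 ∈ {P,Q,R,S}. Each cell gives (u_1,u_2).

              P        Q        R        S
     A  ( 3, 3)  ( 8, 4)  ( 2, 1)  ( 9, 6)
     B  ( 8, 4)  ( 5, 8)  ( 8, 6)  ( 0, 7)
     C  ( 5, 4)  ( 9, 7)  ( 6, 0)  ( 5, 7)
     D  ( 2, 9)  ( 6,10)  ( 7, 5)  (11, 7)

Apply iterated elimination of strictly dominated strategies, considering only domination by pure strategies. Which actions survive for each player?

P2 drop P (Q beats it: A:4>3 B:8>4 C:7>4 D:10>9)
P2 drop R (Q beats it: A:4>1 B:8>6 C:7>0 D:10>5)
P1 drop B (A beats it: Q:8>5 S:9>0)
P1→{A,C,D} P2→{Q,S}

IESDS → P1:{A,C,D} P2:{Q,S}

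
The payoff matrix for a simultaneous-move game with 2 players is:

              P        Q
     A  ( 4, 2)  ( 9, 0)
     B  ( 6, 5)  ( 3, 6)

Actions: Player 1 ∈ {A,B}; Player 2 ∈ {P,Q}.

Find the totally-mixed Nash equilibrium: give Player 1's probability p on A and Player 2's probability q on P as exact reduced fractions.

p=1/3, q=3/4

P1 indiff ⇒ q·4+(1-q)·9 = q·6+(1-q)·3 ⇒ q(-2) = (1-q)(-6) ⇒ q = 3/4
P2 indiff ⇒ p·2+(1-p)·5 = p·0+(1-p)·6 ⇒ p(2) = (1-p)(1) ⇒ p = 1/3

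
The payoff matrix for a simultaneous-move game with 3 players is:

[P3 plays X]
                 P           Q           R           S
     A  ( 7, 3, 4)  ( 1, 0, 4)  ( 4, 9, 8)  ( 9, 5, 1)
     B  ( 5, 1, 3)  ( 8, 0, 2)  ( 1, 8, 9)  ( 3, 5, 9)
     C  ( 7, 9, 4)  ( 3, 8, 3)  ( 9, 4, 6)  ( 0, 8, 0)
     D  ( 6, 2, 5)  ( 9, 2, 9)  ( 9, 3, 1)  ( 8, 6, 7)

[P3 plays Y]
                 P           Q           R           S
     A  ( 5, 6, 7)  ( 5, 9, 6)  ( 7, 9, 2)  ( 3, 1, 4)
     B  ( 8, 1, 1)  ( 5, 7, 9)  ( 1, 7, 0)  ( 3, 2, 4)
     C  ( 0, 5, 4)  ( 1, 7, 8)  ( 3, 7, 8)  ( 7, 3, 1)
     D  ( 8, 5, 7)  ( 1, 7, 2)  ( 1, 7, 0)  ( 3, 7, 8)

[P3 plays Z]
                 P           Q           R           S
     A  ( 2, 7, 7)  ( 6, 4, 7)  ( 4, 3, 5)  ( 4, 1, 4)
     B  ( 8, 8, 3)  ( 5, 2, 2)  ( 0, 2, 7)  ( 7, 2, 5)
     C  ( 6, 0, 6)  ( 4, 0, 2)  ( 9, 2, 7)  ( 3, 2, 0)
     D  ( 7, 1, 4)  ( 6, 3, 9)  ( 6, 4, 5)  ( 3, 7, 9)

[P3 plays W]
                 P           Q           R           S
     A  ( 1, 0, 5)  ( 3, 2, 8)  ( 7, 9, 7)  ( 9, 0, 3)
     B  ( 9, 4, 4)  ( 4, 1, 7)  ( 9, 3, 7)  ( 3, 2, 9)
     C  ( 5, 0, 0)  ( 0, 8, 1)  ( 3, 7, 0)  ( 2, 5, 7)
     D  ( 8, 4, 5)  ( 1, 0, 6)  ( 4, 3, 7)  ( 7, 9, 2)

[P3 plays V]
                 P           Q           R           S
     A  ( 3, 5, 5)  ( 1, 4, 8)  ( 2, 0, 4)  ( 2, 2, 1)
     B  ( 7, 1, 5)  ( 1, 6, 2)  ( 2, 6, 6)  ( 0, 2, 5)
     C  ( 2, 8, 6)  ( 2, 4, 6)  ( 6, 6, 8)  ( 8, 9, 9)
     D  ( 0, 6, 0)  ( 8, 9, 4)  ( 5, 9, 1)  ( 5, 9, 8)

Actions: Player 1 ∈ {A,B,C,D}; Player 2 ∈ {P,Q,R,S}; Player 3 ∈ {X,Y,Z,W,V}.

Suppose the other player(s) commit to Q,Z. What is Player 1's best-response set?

u_1(A vs Q,Z) = 6
u_1(B vs Q,Z) = 5
u_1(C vs Q,Z) = 4
u_1(D vs Q,Z) = 6
max payoff 6 at {A,D}

BR_1 = {A,D}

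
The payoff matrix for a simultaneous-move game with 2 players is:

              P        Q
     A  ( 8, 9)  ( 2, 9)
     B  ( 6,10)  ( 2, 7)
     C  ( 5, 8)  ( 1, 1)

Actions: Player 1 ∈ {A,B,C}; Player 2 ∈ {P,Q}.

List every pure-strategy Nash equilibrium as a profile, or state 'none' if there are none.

Nash profiles: (A,P), (A,Q)

(A,P): NE
(A,Q): NE
(B,P): not NE [P1→A gives 8>6]
(B,Q): not NE [P2→P gives 10>7]
(C,P): not NE [P1→A gives 8>5]
(C,Q): not NE [P1→B gives 2>1; P2→P gives 8>1]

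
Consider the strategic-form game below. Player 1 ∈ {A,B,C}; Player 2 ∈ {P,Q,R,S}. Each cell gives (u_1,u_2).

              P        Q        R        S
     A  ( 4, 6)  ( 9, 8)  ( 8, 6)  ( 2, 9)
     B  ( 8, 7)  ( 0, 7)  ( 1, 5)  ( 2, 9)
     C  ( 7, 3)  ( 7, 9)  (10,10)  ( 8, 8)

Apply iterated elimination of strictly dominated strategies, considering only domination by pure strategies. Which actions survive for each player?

IESDS → P1:{A,C} P2:{Q,R,S}

P2 drop P (S beats it: A:9>6 B:9>7 C:8>3)
P1 drop B (C beats it: Q:7>0 R:10>1 S:8>2)
P1→{A,C} P2→{Q,R,S}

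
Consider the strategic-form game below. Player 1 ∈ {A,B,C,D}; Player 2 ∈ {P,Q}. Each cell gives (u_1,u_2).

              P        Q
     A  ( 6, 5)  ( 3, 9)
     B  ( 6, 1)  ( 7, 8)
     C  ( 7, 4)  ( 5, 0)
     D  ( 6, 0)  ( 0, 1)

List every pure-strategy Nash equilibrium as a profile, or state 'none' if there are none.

Nash profiles: (B,Q), (C,P)

(A,P): not NE [P1→C gives 7>6; P2→Q gives 9>5]
(A,Q): not NE [P1→B gives 7>3]
(B,P): not NE [P1→C gives 7>6; P2→Q gives 8>1]
(B,Q): NE
(C,P): NE
(C,Q): not NE [P1→B gives 7>5; P2→P gives 4>0]
(D,P): not NE [P1→C gives 7>6; P2→Q gives 1>0]
(D,Q): not NE [P1→B gives 7>0]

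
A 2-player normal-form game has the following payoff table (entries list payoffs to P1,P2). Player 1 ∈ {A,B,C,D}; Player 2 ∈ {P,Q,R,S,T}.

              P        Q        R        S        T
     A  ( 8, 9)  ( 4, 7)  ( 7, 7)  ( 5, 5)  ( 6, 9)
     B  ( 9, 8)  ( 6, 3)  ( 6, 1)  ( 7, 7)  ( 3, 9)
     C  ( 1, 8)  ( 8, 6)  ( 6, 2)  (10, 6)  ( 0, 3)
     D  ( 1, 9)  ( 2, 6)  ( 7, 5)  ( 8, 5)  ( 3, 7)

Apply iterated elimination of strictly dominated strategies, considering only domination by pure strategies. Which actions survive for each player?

IESDS → P1:{A,B} P2:{P,T}

P2 drop Q (P beats it: A:9>7 B:8>3 C:8>6 D:9>6)
P2 drop R (P beats it: A:9>7 B:8>1 C:8>2 D:9>5)
P2 drop S (P beats it: A:9>5 B:8>7 C:8>6 D:9>5)
P1 drop C (A beats it: P:8>1 T:6>0)
P1 drop D (A beats it: P:8>1 T:6>3)
P1→{A,B} P2→{P,T}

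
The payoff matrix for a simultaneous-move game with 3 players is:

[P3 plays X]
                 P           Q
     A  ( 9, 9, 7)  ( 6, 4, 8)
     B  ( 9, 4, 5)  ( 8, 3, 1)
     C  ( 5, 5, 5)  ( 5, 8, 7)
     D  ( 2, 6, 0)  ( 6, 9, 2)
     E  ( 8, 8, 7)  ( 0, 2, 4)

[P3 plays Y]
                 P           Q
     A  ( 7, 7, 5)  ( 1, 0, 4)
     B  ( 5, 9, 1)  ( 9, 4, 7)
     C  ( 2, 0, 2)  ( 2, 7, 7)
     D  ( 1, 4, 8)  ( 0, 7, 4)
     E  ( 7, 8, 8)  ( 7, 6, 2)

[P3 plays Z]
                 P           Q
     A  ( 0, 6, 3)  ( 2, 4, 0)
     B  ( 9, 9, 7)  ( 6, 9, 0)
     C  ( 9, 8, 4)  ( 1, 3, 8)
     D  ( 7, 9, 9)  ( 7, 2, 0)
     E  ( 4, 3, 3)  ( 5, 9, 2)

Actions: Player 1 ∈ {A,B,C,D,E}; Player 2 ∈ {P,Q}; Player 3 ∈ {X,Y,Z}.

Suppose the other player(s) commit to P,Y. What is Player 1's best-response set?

BR_1 = {A,E}

u_1(A vs P,Y) = 7
u_1(B vs P,Y) = 5
u_1(C vs P,Y) = 2
u_1(D vs P,Y) = 1
u_1(E vs P,Y) = 7
max payoff 7 at {A,E}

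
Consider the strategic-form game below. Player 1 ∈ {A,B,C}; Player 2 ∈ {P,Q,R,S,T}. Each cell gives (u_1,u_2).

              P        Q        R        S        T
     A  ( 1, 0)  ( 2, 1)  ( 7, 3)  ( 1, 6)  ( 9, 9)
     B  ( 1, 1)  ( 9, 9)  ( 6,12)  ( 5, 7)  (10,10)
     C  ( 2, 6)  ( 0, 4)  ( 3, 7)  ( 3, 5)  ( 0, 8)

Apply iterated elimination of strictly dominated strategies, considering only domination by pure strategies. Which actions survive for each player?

IESDS → P1:{A,B} P2:{R,T}

P2 drop P (R beats it: A:3>0 B:12>1 C:7>6)
P1 drop C (B beats it: Q:9>0 R:6>3 S:5>3 T:10>0)
P2 drop Q (R beats it: A:3>1 B:12>9)
P2 drop S (T beats it: A:9>6 B:10>7)
P1→{A,B} P2→{R,T}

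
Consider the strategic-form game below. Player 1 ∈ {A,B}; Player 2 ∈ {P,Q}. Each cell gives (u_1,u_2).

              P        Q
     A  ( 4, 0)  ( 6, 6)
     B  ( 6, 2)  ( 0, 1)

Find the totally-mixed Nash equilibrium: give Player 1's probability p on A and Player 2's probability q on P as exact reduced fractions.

P1 mixes 1/7 on A; P2 mixes 3/4 on P

P1 indiff ⇒ q·4+(1-q)·6 = q·6+(1-q)·0 ⇒ q(-2) = (1-q)(-6) ⇒ q = 3/4
P2 indiff ⇒ p·0+(1-p)·2 = p·6+(1-p)·1 ⇒ p(-6) = (1-p)(-1) ⇒ p = 1/7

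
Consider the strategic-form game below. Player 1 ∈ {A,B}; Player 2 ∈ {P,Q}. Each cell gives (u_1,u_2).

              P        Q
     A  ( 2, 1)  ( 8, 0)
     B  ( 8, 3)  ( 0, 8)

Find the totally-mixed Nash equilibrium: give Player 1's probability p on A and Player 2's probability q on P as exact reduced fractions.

P1 indiff ⇒ q·2+(1-q)·8 = q·8+(1-q)·0 ⇒ q(-6) = (1-q)(-8) ⇒ q = 4/7
P2 indiff ⇒ p·1+(1-p)·3 = p·0+(1-p)·8 ⇒ p(1) = (1-p)(5) ⇒ p = 5/6

p=5/6, q=4/7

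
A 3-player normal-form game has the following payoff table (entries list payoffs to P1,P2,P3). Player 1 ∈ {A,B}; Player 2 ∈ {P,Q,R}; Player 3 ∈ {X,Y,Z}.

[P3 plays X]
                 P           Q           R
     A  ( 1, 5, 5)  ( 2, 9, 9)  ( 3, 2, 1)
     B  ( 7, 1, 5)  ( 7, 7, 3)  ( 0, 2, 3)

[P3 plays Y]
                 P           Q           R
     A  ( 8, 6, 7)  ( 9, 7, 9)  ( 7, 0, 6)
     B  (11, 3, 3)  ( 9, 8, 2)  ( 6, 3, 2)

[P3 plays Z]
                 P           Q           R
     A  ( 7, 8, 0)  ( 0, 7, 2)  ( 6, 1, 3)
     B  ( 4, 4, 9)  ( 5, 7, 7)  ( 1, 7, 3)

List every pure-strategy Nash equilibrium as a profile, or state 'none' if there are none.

PSNE = {(A,Q,Y), (B,Q,Z)}

(A,P,X): not NE [P1→B gives 7>1; P2→Q gives 9>5; P3→Y gives 7>5]
(A,P,Y): not NE [P1→B gives 11>8; P2→Q gives 7>6]
(A,P,Z): not NE [P3→Y gives 7>0]
(A,Q,X): not NE [P1→B gives 7>2]
(A,Q,Y): NE
(A,Q,Z): not NE [P1→B gives 5>0; P2→P gives 8>7; P3→Y gives 9>2]
(A,R,X): not NE [P2→Q gives 9>2; P3→Y gives 6>1]
(A,R,Y): not NE [P2→Q gives 7>0]
(A,R,Z): not NE [P2→P gives 8>1; P3→Y gives 6>3]
(B,P,X): not NE [P2→Q gives 7>1; P3→Z gives 9>5]
(B,P,Y): not NE [P2→Q gives 8>3; P3→Z gives 9>3]
(B,P,Z): not NE [P1→A gives 7>4; P2→R gives 7>4]
(B,Q,X): not NE [P3→Z gives 7>3]
(B,Q,Y): not NE [P3→Z gives 7>2]
(B,Q,Z): NE
(B,R,X): not NE [P1→A gives 3>0; P2→Q gives 7>2]
(B,R,Y): not NE [P1→A gives 7>6; P2→Q gives 8>3; P3→Z gives 3>2]
(B,R,Z): not NE [P1→A gives 6>1]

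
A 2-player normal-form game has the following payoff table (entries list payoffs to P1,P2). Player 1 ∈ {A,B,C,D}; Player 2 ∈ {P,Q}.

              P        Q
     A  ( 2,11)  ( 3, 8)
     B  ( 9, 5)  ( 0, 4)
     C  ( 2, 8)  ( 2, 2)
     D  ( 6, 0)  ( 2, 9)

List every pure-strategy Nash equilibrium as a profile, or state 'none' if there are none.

(A,P): not NE [P1→B gives 9>2]
(A,Q): not NE [P2→P gives 11>8]
(B,P): NE
(B,Q): not NE [P1→A gives 3>0; P2→P gives 5>4]
(C,P): not NE [P1→B gives 9>2]
(C,Q): not NE [P1→A gives 3>2; P2→P gives 8>2]
(D,P): not NE [P1→B gives 9>6; P2→Q gives 9>0]
(D,Q): not NE [P1→A gives 3>2]

PSNE = {(B,P)}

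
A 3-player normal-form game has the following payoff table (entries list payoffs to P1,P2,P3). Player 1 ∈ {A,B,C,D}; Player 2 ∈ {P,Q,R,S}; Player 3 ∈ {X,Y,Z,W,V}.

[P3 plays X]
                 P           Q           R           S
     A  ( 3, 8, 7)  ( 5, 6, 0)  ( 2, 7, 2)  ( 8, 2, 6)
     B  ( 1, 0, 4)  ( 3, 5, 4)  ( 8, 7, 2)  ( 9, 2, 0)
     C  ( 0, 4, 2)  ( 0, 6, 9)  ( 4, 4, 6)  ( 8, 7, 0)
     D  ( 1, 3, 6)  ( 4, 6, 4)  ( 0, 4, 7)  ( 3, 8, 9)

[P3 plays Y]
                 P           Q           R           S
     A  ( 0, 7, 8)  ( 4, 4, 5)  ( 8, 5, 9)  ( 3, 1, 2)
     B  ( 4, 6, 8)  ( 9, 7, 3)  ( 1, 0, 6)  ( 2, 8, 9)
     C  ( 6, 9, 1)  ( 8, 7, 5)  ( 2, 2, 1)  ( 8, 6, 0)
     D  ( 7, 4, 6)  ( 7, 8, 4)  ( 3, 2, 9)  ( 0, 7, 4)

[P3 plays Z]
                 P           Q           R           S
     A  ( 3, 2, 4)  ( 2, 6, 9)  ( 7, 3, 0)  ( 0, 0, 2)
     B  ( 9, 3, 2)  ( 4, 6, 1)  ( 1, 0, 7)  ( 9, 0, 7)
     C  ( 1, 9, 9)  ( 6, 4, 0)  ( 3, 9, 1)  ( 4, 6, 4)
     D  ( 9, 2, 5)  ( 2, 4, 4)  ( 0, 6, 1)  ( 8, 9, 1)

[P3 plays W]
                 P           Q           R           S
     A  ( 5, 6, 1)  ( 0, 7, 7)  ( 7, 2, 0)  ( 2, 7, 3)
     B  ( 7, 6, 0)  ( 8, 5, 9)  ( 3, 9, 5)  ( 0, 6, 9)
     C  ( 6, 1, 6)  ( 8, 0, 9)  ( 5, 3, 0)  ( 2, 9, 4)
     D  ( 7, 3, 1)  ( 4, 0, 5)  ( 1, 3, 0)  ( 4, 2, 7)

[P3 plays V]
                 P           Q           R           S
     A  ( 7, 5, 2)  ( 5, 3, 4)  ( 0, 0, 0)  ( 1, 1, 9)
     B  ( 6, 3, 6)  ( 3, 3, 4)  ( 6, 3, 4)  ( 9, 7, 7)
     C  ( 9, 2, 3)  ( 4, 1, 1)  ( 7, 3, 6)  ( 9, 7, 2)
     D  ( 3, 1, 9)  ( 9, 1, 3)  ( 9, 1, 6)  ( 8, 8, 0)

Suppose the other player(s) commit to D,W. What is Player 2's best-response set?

BR_2 = {P,R}

u_2(P vs D,W) = 3
u_2(Q vs D,W) = 0
u_2(R vs D,W) = 3
u_2(S vs D,W) = 2
max payoff 3 at {P,R}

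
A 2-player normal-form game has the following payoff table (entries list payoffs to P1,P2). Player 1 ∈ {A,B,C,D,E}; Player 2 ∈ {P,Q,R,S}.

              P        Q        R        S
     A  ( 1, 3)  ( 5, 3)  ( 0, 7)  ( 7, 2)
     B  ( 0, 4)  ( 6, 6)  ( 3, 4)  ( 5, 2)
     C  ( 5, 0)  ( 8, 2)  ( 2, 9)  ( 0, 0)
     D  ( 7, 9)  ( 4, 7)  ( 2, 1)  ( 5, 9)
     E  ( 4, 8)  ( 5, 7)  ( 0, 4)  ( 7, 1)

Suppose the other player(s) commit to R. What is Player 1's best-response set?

u_1(A vs R) = 0
u_1(B vs R) = 3
u_1(C vs R) = 2
u_1(D vs R) = 2
u_1(E vs R) = 0
max payoff 3 at {B}

argmax u_1 = {B}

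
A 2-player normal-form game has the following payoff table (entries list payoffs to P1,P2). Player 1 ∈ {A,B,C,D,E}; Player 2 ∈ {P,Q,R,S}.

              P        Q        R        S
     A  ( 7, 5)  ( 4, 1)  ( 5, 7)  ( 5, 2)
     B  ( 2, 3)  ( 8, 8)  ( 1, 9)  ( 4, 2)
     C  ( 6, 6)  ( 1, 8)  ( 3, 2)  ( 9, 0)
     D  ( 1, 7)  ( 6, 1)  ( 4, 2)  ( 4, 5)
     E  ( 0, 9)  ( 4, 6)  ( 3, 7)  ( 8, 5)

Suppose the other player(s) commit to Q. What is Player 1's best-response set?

BR_1 = {B}

u_1(A vs Q) = 4
u_1(B vs Q) = 8
u_1(C vs Q) = 1
u_1(D vs Q) = 6
u_1(E vs Q) = 4
max payoff 8 at {B}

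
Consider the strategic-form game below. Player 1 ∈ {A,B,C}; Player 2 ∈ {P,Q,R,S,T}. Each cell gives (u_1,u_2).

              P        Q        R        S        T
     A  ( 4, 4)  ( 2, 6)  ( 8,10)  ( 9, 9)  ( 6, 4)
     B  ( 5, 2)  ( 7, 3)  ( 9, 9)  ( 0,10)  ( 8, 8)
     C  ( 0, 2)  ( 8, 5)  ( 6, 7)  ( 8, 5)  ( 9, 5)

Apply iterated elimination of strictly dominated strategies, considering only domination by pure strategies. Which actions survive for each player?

P2 drop P (Q beats it: A:6>4 B:3>2 C:5>2)
P2 drop Q (R beats it: A:10>6 B:9>3 C:7>5)
P2 drop T (R beats it: A:10>4 B:9>8 C:7>5)
P1 drop C (A beats it: R:8>6 S:9>8)
P1→{A,B} P2→{R,S}

IESDS → P1:{A,B} P2:{R,S}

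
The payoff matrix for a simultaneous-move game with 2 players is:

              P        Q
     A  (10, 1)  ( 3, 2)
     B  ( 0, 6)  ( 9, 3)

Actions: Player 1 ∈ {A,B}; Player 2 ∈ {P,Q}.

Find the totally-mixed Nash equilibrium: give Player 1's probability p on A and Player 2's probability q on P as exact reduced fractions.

P1 indiff ⇒ q·10+(1-q)·3 = q·0+(1-q)·9 ⇒ q(10) = (1-q)(6) ⇒ q = 3/8
P2 indiff ⇒ p·1+(1-p)·6 = p·2+(1-p)·3 ⇒ p(-1) = (1-p)(-3) ⇒ p = 3/4

P1 mixes 3/4 on A; P2 mixes 3/8 on P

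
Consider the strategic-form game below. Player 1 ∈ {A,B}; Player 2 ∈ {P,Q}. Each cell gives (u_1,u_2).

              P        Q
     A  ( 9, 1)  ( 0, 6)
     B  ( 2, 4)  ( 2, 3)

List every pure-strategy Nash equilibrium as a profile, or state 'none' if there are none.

(A,P): not NE [P2→Q gives 6>1]
(A,Q): not NE [P1→B gives 2>0]
(B,P): not NE [P1→A gives 9>2]
(B,Q): not NE [P2→P gives 4>3]

PSNE: ∅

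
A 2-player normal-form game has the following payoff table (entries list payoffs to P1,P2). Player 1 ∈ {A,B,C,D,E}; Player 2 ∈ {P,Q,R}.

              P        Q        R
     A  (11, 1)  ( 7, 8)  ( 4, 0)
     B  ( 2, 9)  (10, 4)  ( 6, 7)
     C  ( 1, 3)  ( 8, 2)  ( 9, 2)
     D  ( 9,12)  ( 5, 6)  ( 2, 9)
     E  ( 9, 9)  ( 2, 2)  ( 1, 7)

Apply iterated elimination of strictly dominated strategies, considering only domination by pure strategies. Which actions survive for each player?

P1 drop D (A beats it: P:11>9 Q:7>5 R:4>2)
P1 drop E (A beats it: P:11>9 Q:7>2 R:4>1)
P2 drop R (P beats it: A:1>0 B:9>7 C:3>2)
P1 drop C (B beats it: P:2>1 Q:10>8)
P1→{A,B} P2→{P,Q}

IESDS → P1:{A,B} P2:{P,Q}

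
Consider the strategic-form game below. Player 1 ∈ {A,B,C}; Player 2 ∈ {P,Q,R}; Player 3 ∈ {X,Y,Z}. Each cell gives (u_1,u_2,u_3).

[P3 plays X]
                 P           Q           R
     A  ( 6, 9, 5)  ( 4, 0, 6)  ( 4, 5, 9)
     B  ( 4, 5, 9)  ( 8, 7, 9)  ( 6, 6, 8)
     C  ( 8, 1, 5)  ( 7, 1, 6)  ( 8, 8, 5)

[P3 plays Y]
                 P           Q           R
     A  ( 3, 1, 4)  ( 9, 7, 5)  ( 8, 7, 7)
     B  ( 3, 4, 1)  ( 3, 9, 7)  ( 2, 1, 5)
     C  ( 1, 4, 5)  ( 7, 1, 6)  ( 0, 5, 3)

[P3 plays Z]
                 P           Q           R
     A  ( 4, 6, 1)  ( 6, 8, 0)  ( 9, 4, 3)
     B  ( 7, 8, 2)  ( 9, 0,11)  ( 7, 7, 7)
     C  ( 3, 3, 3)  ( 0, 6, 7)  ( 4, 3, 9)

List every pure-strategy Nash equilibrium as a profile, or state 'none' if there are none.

PSNE: ∅

(A,P,X): not NE [P1→C gives 8>6]
(A,P,Y): not NE [P2→R gives 7>1; P3→X gives 5>4]
(A,P,Z): not NE [P1→B gives 7>4; P2→Q gives 8>6; P3→X gives 5>1]
(A,Q,X): not NE [P1→B gives 8>4; P2→P gives 9>0]
(A,Q,Y): not NE [P3→X gives 6>5]
(A,Q,Z): not NE [P1→B gives 9>6; P3→X gives 6>0]
(A,R,X): not NE [P1→C gives 8>4; P2→P gives 9>5]
(A,R,Y): not NE [P3→X gives 9>7]
(A,R,Z): not NE [P2→Q gives 8>4; P3→X gives 9>3]
(B,P,X): not NE [P1→C gives 8>4; P2→Q gives 7>5]
(B,P,Y): not NE [P2→Q gives 9>4; P3→X gives 9>1]
(B,P,Z): not NE [P3→X gives 9>2]
(B,Q,X): not NE [P3→Z gives 11>9]
(B,Q,Y): not NE [P1→A gives 9>3; P3→Z gives 11>7]
(B,Q,Z): not NE [P2→P gives 8>0]
(B,R,X): not NE [P1→C gives 8>6; P2→Q gives 7>6]
(B,R,Y): not NE [P1→A gives 8>2; P2→Q gives 9>1; P3→X gives 8>5]
(B,R,Z): not NE [P1→A gives 9>7; P2→P gives 8>7; P3→X gives 8>7]
(C,P,X): not NE [P2→R gives 8>1]
(C,P,Y): not NE [P1→B gives 3>1; P2→R gives 5>4]
(C,P,Z): not NE [P1→B gives 7>3; P2→Q gives 6>3; P3→Y gives 5>3]
(C,Q,X): not NE [P1→B gives 8>7; P2→R gives 8>1; P3→Z gives 7>6]
(C,Q,Y): not NE [P1→A gives 9>7; P2→R gives 5>1; P3→Z gives 7>6]
(C,Q,Z): not NE [P1→B gives 9>0]
(C,R,X): not NE [P3→Z gives 9>5]
(C,R,Y): not NE [P1→A gives 8>0; P3→Z gives 9>3]
(C,R,Z): not NE [P1→A gives 9>4; P2→Q gives 6>3]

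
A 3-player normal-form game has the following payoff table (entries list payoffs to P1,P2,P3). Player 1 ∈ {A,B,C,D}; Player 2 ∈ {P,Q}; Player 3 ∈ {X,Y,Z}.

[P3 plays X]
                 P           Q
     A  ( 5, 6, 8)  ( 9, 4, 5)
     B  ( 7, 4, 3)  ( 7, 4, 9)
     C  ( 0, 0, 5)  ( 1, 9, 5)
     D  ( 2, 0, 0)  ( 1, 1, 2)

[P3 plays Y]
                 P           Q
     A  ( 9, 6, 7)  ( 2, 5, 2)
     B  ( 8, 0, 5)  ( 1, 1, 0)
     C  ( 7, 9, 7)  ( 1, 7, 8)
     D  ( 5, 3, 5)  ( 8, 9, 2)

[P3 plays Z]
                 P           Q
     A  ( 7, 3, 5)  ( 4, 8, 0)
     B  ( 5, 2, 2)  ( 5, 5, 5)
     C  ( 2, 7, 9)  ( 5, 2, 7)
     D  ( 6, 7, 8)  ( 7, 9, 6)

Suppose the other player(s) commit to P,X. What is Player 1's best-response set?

argmax u_1 = {B}

u_1(A vs P,X) = 5
u_1(B vs P,X) = 7
u_1(C vs P,X) = 0
u_1(D vs P,X) = 2
max payoff 7 at {B}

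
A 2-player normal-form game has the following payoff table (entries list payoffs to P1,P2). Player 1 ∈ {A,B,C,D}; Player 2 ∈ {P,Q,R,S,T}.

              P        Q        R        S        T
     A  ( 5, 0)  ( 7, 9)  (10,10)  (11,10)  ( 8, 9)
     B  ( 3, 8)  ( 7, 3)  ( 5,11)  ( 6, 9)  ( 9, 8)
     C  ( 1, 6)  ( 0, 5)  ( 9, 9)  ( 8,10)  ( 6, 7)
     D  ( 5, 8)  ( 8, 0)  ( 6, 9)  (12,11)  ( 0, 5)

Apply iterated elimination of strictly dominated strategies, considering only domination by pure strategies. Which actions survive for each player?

Remaining: P1:{A,D} P2:{R,S}

P1 drop C (A beats it: P:5>1 Q:7>0 R:10>9 S:11>8 T:8>6)
P2 drop P (R beats it: A:10>0 B:11>8 D:9>8)
P2 drop Q (R beats it: A:10>9 B:11>3 D:9>0)
P2 drop T (R beats it: A:10>9 B:11>8 D:9>5)
P1 drop B (A beats it: R:10>5 S:11>6)
P1→{A,D} P2→{R,S}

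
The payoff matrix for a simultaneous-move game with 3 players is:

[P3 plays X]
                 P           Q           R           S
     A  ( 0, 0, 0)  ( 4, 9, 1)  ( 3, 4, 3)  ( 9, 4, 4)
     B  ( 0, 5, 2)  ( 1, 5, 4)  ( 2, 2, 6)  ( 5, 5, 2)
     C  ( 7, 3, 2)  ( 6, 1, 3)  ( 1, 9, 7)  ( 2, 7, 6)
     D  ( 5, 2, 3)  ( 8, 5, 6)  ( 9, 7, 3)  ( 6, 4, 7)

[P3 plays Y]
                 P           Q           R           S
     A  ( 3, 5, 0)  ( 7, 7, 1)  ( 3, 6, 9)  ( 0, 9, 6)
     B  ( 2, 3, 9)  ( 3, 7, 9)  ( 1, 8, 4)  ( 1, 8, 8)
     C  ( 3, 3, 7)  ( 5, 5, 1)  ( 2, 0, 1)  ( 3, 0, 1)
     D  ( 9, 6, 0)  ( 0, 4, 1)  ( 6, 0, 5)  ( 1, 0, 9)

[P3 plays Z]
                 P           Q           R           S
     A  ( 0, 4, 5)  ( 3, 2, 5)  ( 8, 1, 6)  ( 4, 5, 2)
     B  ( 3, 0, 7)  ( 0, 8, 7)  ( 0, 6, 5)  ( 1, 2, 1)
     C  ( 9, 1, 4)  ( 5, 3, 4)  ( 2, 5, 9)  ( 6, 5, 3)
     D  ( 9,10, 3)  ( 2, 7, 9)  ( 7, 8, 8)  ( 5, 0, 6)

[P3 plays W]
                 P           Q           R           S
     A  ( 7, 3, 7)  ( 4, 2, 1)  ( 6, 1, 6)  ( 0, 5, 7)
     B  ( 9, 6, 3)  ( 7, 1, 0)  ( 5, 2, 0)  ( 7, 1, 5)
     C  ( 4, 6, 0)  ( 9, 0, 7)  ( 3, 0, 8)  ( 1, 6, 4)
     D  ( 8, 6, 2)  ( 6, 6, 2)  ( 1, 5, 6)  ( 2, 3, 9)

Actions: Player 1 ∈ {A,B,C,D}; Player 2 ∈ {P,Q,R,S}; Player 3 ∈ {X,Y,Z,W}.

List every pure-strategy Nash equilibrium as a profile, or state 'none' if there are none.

(A,P,X): not NE [P1→C gives 7>0; P2→Q gives 9>0; P3→W gives 7>0]
(A,P,Y): not NE [P1→D gives 9>3; P2→S gives 9>5; P3→W gives 7>0]
(A,P,Z): not NE [P1→D gives 9>0; P2→S gives 5>4; P3→W gives 7>5]
(A,P,W): not NE [P1→B gives 9>7; P2→S gives 5>3]
(A,Q,X): not NE [P1→D gives 8>4; P3→Z gives 5>1]
(A,Q,Y): not NE [P2→S gives 9>7; P3→Z gives 5>1]
(A,Q,Z): not NE [P1→C gives 5>3; P2→S gives 5>2]
(A,Q,W): not NE [P1→C gives 9>4; P2→S gives 5>2; P3→Z gives 5>1]
(A,R,X): not NE [P1→D gives 9>3; P2→Q gives 9>4; P3→Y gives 9>3]
(A,R,Y): not NE [P1→D gives 6>3; P2→S gives 9>6]
(A,R,Z): not NE [P2→S gives 5>1; P3→Y gives 9>6]
(A,R,W): not NE [P2→S gives 5>1; P3→Y gives 9>6]
(A,S,X): not NE [P2→Q gives 9>4; P3→W gives 7>4]
(A,S,Y): not NE [P1→C gives 3>0; P3→W gives 7>6]
(A,S,Z): not NE [P1→C gives 6>4; P3→W gives 7>2]
(A,S,W): not NE [P1→B gives 7>0]
(B,P,X): not NE [P1→C gives 7>0; P3→Y gives 9>2]
(B,P,Y): not NE [P1→D gives 9>2; P2→S gives 8>3]
(B,P,Z): not NE [P1→D gives 9>3; P2→Q gives 8>0; P3→Y gives 9>7]
(B,P,W): not NE [P3→Y gives 9>3]
(B,Q,X): not NE [P1→D gives 8>1; P3→Y gives 9>4]
(B,Q,Y): not NE [P1→A gives 7>3; P2→S gives 8>7]
(B,Q,Z): not NE [P1→C gives 5>0; P3→Y gives 9>7]
(B,Q,W): not NE [P1→C gives 9>7; P2→P gives 6>1; P3→Y gives 9>0]
(B,R,X): not NE [P1→D gives 9>2; P2→S gives 5>2]
(B,R,Y): not NE [P1→D gives 6>1; P3→X gives 6>4]
(B,R,Z): not NE [P1→A gives 8>0; P2→Q gives 8>6; P3→X gives 6>5]
(B,R,W): not NE [P1→A gives 6>5; P2→P gives 6>2; P3→X gives 6>0]
(B,S,X): not NE [P1→A gives 9>5; P3→Y gives 8>2]
(B,S,Y): not NE [P1→C gives 3>1]
(B,S,Z): not NE [P1→C gives 6>1; P2→Q gives 8>2; P3→Y gives 8>1]
(B,S,W): not NE [P2→P gives 6>1; P3→Y gives 8>5]
(C,P,X): not NE [P2→R gives 9>3; P3→Y gives 7>2]
(C,P,Y): not NE [P1→D gives 9>3; P2→Q gives 5>3]
(C,P,Z): not NE [P2→S gives 5>1; P3→Y gives 7>4]
(C,P,W): not NE [P1→B gives 9>4; P3→Y gives 7>0]
(C,Q,X): not NE [P1→D gives 8>6; P2→R gives 9>1; P3→W gives 7>3]
(C,Q,Y): not NE [P1→A gives 7>5; P3→W gives 7>1]
(C,Q,Z): not NE [P2→S gives 5>3; P3→W gives 7>4]
(C,Q,W): not NE [P2→S gives 6>0]
(C,R,X): not NE [P1→D gives 9>1; P3→Z gives 9>7]
(C,R,Y): not NE [P1→D gives 6>2; P2→Q gives 5>0; P3→Z gives 9>1]
(C,R,Z): not NE [P1→A gives 8>2]
(C,R,W): not NE [P1→A gives 6>3; P2→S gives 6>0; P3→Z gives 9>8]
(C,S,X): not NE [P1→A gives 9>2; P2→R gives 9>7]
(C,S,Y): not NE [P2→Q gives 5>0; P3→X gives 6>1]
(C,S,Z): not NE [P3→X gives 6>3]
(C,S,W): not NE [P1→B gives 7>1; P3→X gives 6>4]
(D,P,X): not NE [P1→C gives 7>5; P2→R gives 7>2]
(D,P,Y): not NE [P3→Z gives 3>0]
(D,P,Z): NE
(D,P,W): not NE [P1→B gives 9>8; P3→Z gives 3>2]
(D,Q,X): not NE [P2→R gives 7>5; P3→Z gives 9>6]
(D,Q,Y): not NE [P1→A gives 7>0; P2→P gives 6>4; P3→Z gives 9>1]
(D,Q,Z): not NE [P1→C gives 5>2; P2→P gives 10>7]
(D,Q,W): not NE [P1→C gives 9>6; P3→Z gives 9>2]
(D,R,X): not NE [P3→Z gives 8>3]
(D,R,Y): not NE [P2→P gives 6>0; P3→Z gives 8>5]
(D,R,Z): not NE [P1→A gives 8>7; P2→P gives 10>8]
(D,R,W): not NE [P1→A gives 6>1; P2→Q gives 6>5; P3→Z gives 8>6]
(D,S,X): not NE [P1→A gives 9>6; P2→R gives 7>4; P3→W gives 9>7]
(D,S,Y): not NE [P1→C gives 3>1; P2→P gives 6>0]
(D,S,Z): not NE [P1→C gives 6>5; P2→P gives 10>0; P3→W gives 9>6]
(D,S,W): not NE [P1→B gives 7>2; P2→Q gives 6>3]

Nash profiles: (D,P,Z)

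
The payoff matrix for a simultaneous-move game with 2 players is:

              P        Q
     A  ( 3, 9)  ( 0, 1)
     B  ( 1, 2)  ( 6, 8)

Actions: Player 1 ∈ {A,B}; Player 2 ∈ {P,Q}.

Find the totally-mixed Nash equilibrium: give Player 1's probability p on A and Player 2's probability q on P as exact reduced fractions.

P1 mixes 3/7 on A; P2 mixes 3/4 on P

P1 indiff ⇒ q·3+(1-q)·0 = q·1+(1-q)·6 ⇒ q(2) = (1-q)(6) ⇒ q = 3/4
P2 indiff ⇒ p·9+(1-p)·2 = p·1+(1-p)·8 ⇒ p(8) = (1-p)(6) ⇒ p = 3/7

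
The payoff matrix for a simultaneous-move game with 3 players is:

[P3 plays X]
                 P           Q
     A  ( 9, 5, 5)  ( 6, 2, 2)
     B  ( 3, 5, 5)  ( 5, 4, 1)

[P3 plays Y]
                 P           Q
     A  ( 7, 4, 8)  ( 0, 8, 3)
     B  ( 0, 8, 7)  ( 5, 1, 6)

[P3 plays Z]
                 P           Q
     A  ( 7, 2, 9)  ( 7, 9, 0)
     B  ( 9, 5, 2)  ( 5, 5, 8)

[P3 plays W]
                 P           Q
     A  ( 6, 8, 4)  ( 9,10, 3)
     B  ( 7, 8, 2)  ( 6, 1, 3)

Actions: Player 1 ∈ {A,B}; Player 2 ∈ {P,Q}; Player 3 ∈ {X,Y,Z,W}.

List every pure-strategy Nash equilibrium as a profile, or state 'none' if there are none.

(A,P,X): not NE [P3→Z gives 9>5]
(A,P,Y): not NE [P2→Q gives 8>4; P3→Z gives 9>8]
(A,P,Z): not NE [P1→B gives 9>7; P2→Q gives 9>2]
(A,P,W): not NE [P1→B gives 7>6; P2→Q gives 10>8; P3→Z gives 9>4]
(A,Q,X): not NE [P2→P gives 5>2; P3→W gives 3>2]
(A,Q,Y): not NE [P1→B gives 5>0]
(A,Q,Z): not NE [P3→W gives 3>0]
(A,Q,W): NE
(B,P,X): not NE [P1→A gives 9>3; P3→Y gives 7>5]
(B,P,Y): not NE [P1→A gives 7>0]
(B,P,Z): not NE [P3→Y gives 7>2]
(B,P,W): not NE [P3→Y gives 7>2]
(B,Q,X): not NE [P1→A gives 6>5; P2→P gives 5>4; P3→Z gives 8>1]
(B,Q,Y): not NE [P2→P gives 8>1; P3→Z gives 8>6]
(B,Q,Z): not NE [P1→A gives 7>5]
(B,Q,W): not NE [P1→A gives 9>6; P2→P gives 8>1; P3→Z gives 8>3]

Nash profiles: (A,Q,W)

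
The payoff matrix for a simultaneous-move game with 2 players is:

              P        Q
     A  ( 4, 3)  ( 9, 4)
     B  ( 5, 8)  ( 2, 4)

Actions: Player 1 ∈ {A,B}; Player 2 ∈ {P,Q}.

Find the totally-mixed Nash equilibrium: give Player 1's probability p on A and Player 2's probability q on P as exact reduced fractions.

P1 indiff ⇒ q·4+(1-q)·9 = q·5+(1-q)·2 ⇒ q(-1) = (1-q)(-7) ⇒ q = 7/8
P2 indiff ⇒ p·3+(1-p)·8 = p·4+(1-p)·4 ⇒ p(-1) = (1-p)(-4) ⇒ p = 4/5

P1 mixes 4/5 on A; P2 mixes 7/8 on P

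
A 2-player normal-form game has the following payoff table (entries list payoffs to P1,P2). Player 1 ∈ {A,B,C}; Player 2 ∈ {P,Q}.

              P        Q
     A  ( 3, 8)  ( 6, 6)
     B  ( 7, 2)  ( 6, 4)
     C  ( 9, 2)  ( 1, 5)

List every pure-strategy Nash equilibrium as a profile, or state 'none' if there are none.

Nash profiles: (B,Q)

(A,P): not NE [P1→C gives 9>3]
(A,Q): not NE [P2→P gives 8>6]
(B,P): not NE [P1→C gives 9>7; P2→Q gives 4>2]
(B,Q): NE
(C,P): not NE [P2→Q gives 5>2]
(C,Q): not NE [P1→B gives 6>1]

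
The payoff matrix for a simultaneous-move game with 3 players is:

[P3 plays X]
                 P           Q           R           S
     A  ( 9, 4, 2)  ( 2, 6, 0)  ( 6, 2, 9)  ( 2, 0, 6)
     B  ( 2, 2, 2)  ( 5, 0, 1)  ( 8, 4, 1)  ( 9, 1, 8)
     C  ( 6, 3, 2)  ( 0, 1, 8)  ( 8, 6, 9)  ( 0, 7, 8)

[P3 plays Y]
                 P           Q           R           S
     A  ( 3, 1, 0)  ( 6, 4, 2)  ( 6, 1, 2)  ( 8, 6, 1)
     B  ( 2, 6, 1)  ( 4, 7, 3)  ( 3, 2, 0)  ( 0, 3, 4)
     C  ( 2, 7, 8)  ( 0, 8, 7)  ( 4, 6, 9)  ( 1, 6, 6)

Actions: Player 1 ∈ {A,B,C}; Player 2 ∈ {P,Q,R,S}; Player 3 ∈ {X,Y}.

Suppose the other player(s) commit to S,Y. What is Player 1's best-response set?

argmax u_1 = {A}

u_1(A vs S,Y) = 8
u_1(B vs S,Y) = 0
u_1(C vs S,Y) = 1
max payoff 8 at {A}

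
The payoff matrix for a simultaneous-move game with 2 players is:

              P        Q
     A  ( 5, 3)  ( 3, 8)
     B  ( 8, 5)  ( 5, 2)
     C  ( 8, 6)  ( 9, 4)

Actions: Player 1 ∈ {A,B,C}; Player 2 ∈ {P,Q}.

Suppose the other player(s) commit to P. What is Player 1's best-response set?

argmax u_1 = {B,C}

u_1(A vs P) = 5
u_1(B vs P) = 8
u_1(C vs P) = 8
max payoff 8 at {B,C}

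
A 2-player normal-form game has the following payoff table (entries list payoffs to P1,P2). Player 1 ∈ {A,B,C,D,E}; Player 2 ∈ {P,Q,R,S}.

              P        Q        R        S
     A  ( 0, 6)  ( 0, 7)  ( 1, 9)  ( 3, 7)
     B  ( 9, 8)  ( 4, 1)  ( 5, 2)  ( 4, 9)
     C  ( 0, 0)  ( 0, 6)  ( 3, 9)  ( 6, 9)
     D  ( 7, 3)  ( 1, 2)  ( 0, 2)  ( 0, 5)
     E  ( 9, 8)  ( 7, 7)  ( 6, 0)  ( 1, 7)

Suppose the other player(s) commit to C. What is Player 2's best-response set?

P2 best: {R,S}

u_2(P vs C) = 0
u_2(Q vs C) = 6
u_2(R vs C) = 9
u_2(S vs C) = 9
max payoff 9 at {R,S}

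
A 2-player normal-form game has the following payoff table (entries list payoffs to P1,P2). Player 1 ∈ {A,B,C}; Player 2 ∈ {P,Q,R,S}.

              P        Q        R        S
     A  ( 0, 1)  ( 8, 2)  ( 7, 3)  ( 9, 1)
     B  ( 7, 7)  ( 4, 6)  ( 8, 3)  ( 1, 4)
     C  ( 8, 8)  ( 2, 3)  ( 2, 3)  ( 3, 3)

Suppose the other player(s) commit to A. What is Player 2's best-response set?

u_2(P vs A) = 1
u_2(Q vs A) = 2
u_2(R vs A) = 3
u_2(S vs A) = 1
max payoff 3 at {R}

BR_2 = {R}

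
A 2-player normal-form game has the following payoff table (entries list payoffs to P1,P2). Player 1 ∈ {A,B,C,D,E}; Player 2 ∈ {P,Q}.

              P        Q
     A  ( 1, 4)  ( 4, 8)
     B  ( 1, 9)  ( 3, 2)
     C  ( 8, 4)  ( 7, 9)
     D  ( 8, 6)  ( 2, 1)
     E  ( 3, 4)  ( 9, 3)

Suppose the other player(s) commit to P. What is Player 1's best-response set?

argmax u_1 = {C,D}

u_1(A vs P) = 1
u_1(B vs P) = 1
u_1(C vs P) = 8
u_1(D vs P) = 8
u_1(E vs P) = 3
max payoff 8 at {C,D}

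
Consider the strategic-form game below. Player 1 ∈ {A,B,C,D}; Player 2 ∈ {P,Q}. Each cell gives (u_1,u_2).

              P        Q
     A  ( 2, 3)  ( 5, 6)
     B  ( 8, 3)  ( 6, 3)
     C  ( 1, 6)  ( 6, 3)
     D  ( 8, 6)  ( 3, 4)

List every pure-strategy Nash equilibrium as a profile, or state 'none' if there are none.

(A,P): not NE [P1→D gives 8>2; P2→Q gives 6>3]
(A,Q): not NE [P1→C gives 6>5]
(B,P): NE
(B,Q): NE
(C,P): not NE [P1→D gives 8>1]
(C,Q): not NE [P2→P gives 6>3]
(D,P): NE
(D,Q): not NE [P1→C gives 6>3; P2→P gives 6>4]

NE set: (B,P), (B,Q), (D,P)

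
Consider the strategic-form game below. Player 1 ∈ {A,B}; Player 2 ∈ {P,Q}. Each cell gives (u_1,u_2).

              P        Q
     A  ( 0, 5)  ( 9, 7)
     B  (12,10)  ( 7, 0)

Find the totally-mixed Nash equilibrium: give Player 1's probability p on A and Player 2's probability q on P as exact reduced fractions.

(p,q) = (5/6, 1/7)

P1 indiff ⇒ q·0+(1-q)·9 = q·12+(1-q)·7 ⇒ q(-12) = (1-q)(-2) ⇒ q = 1/7
P2 indiff ⇒ p·5+(1-p)·10 = p·7+(1-p)·0 ⇒ p(-2) = (1-p)(-10) ⇒ p = 5/6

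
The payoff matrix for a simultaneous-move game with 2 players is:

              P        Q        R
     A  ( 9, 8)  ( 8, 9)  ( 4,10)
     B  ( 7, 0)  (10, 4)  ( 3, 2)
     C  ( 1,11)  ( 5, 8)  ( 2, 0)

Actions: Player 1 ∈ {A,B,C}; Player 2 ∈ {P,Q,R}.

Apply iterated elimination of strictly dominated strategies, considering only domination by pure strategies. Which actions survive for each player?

P1 drop C (A beats it: P:9>1 Q:8>5 R:4>2)
P2 drop P (Q beats it: A:9>8 B:4>0)
P1→{A,B} P2→{Q,R}

Remaining: P1:{A,B} P2:{Q,R}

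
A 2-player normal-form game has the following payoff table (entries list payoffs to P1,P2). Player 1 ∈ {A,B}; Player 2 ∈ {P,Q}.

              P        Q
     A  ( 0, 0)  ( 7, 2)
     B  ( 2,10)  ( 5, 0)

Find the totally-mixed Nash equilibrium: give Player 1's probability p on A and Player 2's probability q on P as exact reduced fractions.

p=5/6, q=1/2

P1 indiff ⇒ q·0+(1-q)·7 = q·2+(1-q)·5 ⇒ q(-2) = (1-q)(-2) ⇒ q = 1/2
P2 indiff ⇒ p·0+(1-p)·10 = p·2+(1-p)·0 ⇒ p(-2) = (1-p)(-10) ⇒ p = 5/6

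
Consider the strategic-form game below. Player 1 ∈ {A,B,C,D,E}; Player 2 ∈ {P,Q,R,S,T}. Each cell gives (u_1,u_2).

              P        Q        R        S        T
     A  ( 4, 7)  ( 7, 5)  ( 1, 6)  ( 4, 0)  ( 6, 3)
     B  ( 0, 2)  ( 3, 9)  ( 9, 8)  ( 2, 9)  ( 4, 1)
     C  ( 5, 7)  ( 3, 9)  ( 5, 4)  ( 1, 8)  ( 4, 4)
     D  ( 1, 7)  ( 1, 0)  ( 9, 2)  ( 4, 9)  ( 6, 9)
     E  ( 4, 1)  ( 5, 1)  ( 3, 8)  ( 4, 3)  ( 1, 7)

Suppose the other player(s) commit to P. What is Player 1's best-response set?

P1 best: {C}

u_1(A vs P) = 4
u_1(B vs P) = 0
u_1(C vs P) = 5
u_1(D vs P) = 1
u_1(E vs P) = 4
max payoff 5 at {C}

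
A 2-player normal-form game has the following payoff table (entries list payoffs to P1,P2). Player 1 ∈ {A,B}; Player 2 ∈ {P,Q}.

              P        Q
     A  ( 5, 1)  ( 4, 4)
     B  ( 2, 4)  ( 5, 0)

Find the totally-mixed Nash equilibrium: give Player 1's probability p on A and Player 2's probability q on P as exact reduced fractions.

P1 indiff ⇒ q·5+(1-q)·4 = q·2+(1-q)·5 ⇒ q(3) = (1-q)(1) ⇒ q = 1/4
P2 indiff ⇒ p·1+(1-p)·4 = p·4+(1-p)·0 ⇒ p(-3) = (1-p)(-4) ⇒ p = 4/7

P1 mixes 4/7 on A; P2 mixes 1/4 on P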